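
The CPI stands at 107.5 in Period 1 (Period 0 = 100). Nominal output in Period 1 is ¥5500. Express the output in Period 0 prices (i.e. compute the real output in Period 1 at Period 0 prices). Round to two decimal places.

Real = Nominal ÷ (Index/100) = 5500 ÷ (107.5/100)
     = 5500 ÷ 1.075 = 5116.2791

5116.28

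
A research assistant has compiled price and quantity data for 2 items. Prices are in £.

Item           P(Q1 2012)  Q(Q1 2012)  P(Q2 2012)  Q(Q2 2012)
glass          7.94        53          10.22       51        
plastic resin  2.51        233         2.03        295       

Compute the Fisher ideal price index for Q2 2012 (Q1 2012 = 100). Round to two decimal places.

99.33

Laspeyres component (base-period weights):
ΣP(Q2 2012)Q(Q1 2012) = 10.22×53 + 2.03×233 = 541.66 + 472.99 = 1014.65
ΣP(Q1 2012)Q(Q1 2012) = 7.94×53 + 2.51×233 = 420.82 + 584.83 = 1005.65
L = 1014.65 / 1005.65 × 100 = 100.8949
Paasche component (current-period weights):
ΣP(Q2 2012)Q(Q2 2012) = 10.22×51 + 2.03×295 = 521.22 + 598.85 = 1120.07
ΣP(Q1 2012)Q(Q2 2012) = 7.94×51 + 2.51×295 = 404.94 + 740.45 = 1145.39
P = 1120.07 / 1145.39 × 100 = 97.7894
Fisher = √(L × P) = √(100.8949 × 97.7894) = 99.3300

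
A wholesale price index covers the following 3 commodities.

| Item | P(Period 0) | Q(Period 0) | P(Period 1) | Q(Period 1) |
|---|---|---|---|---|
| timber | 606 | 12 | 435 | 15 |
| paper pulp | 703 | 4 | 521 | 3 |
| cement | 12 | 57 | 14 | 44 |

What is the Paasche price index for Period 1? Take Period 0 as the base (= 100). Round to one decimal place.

Paasche price index uses current-period quantities as weights.
ΣP(Period 1)·Q(Period 1) = 435×15 + 521×3 + 14×44 = 6525 + 1563 + 616 = 8704
ΣP(Period 0)·Q(Period 1) = 606×15 + 703×3 + 12×44 = 9090 + 2109 + 528 = 11727
Index = 8704 / 11727 × 100 = 74.2219

74.2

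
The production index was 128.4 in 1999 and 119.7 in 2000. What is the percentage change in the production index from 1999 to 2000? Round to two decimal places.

Change = (119.7 − 128.4) / 128.4 × 100
       = -8.7 / 128.4 × 100 = -6.7757%

-6.78%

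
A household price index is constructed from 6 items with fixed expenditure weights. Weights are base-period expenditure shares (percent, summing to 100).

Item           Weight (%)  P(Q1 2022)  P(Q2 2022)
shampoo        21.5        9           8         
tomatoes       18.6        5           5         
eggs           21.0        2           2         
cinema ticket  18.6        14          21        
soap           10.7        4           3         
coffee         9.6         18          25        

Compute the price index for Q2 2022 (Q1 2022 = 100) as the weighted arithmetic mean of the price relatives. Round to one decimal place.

shampoo: 21.5 × (8/9) = 21.5 × 0.888889 = 19.1111
tomatoes: 18.6 × (5/5) = 18.6 × 1.000000 = 18.6000
eggs: 21.0 × (2/2) = 21.0 × 1.000000 = 21.0000
cinema ticket: 18.6 × (21/14) = 18.6 × 1.500000 = 27.9000
soap: 10.7 × (3/4) = 10.7 × 0.750000 = 8.0250
coffee: 9.6 × (25/18) = 9.6 × 1.388889 = 13.3333
Index = Σ wᵢ·(p₁ᵢ/p₀ᵢ) = 19.1111 + 18.6000 + 21.0000 + 27.9000 + 8.0250 + 13.3333 = 107.9694

108.0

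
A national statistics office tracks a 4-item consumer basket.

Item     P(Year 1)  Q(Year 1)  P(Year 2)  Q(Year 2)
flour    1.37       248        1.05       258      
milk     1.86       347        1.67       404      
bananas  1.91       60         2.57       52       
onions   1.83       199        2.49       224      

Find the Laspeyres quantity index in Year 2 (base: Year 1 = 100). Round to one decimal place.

110.3

Laspeyres quantity index uses base-period prices as weights.
ΣP(Year 1)·Q(Year 2) = 1.37×258 + 1.86×404 + 1.91×52 + 1.83×224 = 353.46 + 751.44 + 99.32 + 409.92 = 1614.14
ΣP(Year 1)·Q(Year 1) = 1.37×248 + 1.86×347 + 1.91×60 + 1.83×199 = 339.76 + 645.42 + 114.6 + 364.17 = 1463.95
Index = 1614.14 / 1463.95 × 100 = 110.2592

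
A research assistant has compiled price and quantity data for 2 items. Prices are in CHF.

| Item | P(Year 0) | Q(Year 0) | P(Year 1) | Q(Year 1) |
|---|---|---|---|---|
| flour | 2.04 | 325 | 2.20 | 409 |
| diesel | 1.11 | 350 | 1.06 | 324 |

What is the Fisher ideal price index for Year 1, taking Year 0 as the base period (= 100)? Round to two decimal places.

103.70

Laspeyres component (base-period weights):
ΣP(Year 1)Q(Year 0) = 2.20×325 + 1.06×350 = 715 + 371 = 1086
ΣP(Year 0)Q(Year 0) = 2.04×325 + 1.11×350 = 663 + 388.5 = 1051.5
L = 1086 / 1051.5 × 100 = 103.2810
Paasche component (current-period weights):
ΣP(Year 1)Q(Year 1) = 2.20×409 + 1.06×324 = 899.8 + 343.44 = 1243.24
ΣP(Year 0)Q(Year 1) = 2.04×409 + 1.11×324 = 834.36 + 359.64 = 1194
P = 1243.24 / 1194 × 100 = 104.1240
Fisher = √(L × P) = √(103.2810 × 104.1240) = 103.7016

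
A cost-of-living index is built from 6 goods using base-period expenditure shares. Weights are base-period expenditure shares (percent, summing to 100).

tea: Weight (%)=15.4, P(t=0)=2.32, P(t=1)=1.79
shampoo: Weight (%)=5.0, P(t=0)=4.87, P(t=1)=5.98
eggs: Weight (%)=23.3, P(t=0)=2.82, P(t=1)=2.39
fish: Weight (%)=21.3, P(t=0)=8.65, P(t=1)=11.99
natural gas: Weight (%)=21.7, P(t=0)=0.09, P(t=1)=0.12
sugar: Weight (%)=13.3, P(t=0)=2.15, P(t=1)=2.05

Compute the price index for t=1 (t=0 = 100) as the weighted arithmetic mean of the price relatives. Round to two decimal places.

108.91

tea: 15.4 × (1.79/2.32) = 15.4 × 0.771552 = 11.8819
shampoo: 5.0 × (5.98/4.87) = 5.0 × 1.227926 = 6.1396
eggs: 23.3 × (2.39/2.82) = 23.3 × 0.847518 = 19.7472
fish: 21.3 × (11.99/8.65) = 21.3 × 1.386127 = 29.5245
natural gas: 21.7 × (0.12/0.09) = 21.7 × 1.333333 = 28.9333
sugar: 13.3 × (2.05/2.15) = 13.3 × 0.953488 = 12.6814
Index = Σ wᵢ·(p₁ᵢ/p₀ᵢ) = 11.8819 + 6.1396 + 19.7472 + 29.5245 + 28.9333 + 12.6814 = 108.9079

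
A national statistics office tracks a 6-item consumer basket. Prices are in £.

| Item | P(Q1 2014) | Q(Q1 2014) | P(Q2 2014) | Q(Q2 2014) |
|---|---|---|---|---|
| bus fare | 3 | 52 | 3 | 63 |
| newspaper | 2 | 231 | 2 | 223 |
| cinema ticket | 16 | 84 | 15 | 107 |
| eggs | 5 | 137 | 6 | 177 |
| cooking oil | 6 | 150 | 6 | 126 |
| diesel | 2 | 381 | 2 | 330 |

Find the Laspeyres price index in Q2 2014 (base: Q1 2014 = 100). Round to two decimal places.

101.23

Laspeyres price index uses base-period quantities as weights.
ΣP(Q2 2014)·Q(Q1 2014) = 3×52 + 2×231 + 15×84 + 6×137 + 6×150 + 2×381 = 156 + 462 + 1260 + 822 + 900 + 762 = 4362
ΣP(Q1 2014)·Q(Q1 2014) = 3×52 + 2×231 + 16×84 + 5×137 + 6×150 + 2×381 = 156 + 462 + 1344 + 685 + 900 + 762 = 4309
Index = 4362 / 4309 × 100 = 101.2300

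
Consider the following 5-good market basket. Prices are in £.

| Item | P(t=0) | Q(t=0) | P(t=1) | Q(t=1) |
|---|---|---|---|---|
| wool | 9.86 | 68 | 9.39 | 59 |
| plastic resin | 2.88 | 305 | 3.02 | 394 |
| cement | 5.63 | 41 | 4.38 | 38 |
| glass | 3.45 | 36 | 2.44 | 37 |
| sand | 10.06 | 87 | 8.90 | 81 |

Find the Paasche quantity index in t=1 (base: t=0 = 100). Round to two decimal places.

Paasche quantity index uses current-period prices as weights.
ΣP(t=1)·Q(t=1) = 9.39×59 + 3.02×394 + 4.38×38 + 2.44×37 + 8.90×81 = 554.01 + 1189.88 + 166.44 + 90.28 + 720.9 = 2721.51
ΣP(t=1)·Q(t=0) = 9.39×68 + 3.02×305 + 4.38×41 + 2.44×36 + 8.90×87 = 638.52 + 921.1 + 179.58 + 87.84 + 774.3 = 2601.34
Index = 2721.51 / 2601.34 × 100 = 104.6195

104.62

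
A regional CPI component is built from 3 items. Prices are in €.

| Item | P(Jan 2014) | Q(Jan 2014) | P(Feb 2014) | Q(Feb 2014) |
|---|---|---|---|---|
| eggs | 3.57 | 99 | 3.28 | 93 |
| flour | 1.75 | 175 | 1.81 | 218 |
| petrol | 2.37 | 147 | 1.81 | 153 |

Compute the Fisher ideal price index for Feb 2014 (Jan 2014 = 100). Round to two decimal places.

Laspeyres component (base-period weights):
ΣP(Feb 2014)Q(Jan 2014) = 3.28×99 + 1.81×175 + 1.81×147 = 324.72 + 316.75 + 266.07 = 907.54
ΣP(Jan 2014)Q(Jan 2014) = 3.57×99 + 1.75×175 + 2.37×147 = 353.43 + 306.25 + 348.39 = 1008.07
L = 907.54 / 1008.07 × 100 = 90.0275
Paasche component (current-period weights):
ΣP(Feb 2014)Q(Feb 2014) = 3.28×93 + 1.81×218 + 1.81×153 = 305.04 + 394.58 + 276.93 = 976.55
ΣP(Jan 2014)Q(Feb 2014) = 3.57×93 + 1.75×218 + 2.37×153 = 332.01 + 381.5 + 362.61 = 1076.12
P = 976.55 / 1076.12 × 100 = 90.7473
Fisher = √(L × P) = √(90.0275 × 90.7473) = 90.3867

90.39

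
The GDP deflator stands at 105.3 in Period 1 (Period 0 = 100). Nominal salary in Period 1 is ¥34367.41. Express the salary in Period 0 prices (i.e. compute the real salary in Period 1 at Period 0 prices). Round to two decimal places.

Real = Nominal ÷ (Index/100) = 34367.41 ÷ (105.3/100)
     = 34367.41 ÷ 1.053 = 32637.6163

32637.62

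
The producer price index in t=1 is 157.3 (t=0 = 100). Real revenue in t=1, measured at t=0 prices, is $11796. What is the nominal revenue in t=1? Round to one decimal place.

18555.1

Nominal = Real × (Index/100) = 11796 × (157.3/100)
        = 11796 × 1.573 = 18555.1080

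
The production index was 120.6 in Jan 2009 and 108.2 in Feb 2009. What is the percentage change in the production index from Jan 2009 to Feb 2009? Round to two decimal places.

Change = (108.2 − 120.6) / 120.6 × 100
       = -12.4 / 120.6 × 100 = -10.2819%

-10.28%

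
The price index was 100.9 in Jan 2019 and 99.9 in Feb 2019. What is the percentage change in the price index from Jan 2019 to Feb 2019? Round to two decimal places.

Change = (99.9 − 100.9) / 100.9 × 100
       = -1.0 / 100.9 × 100 = -0.9911%

-0.99%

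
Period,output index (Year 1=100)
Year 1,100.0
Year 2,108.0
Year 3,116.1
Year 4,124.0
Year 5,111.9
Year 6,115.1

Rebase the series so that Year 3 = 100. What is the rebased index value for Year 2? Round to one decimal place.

93.0

Rebased(Year 2) = 108.0 / 116.1 × 100 = 93.0233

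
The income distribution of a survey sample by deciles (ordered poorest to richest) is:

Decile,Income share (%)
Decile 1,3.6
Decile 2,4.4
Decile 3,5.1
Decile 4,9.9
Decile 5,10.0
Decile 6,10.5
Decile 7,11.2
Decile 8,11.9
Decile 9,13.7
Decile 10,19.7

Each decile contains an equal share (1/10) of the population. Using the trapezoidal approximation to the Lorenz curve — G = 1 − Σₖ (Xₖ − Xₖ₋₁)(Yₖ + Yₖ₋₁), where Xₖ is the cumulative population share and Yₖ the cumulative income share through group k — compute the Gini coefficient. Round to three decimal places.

Cumulative income shares Yₖ: 0.0360, 0.0800, 0.1310, 0.2300, 0.3300, 0.4350, 0.5470, 0.6660, 0.8030, 1.0000
Σ (Xₖ−Xₖ₋₁)(Yₖ+Yₖ₋₁) = (1/10)(0.0360+0.0000) + (1/10)(0.0800+0.0360) + (1/10)(0.1310+0.0800) + (1/10)(0.2300+0.1310) + (1/10)(0.3300+0.2300) + (1/10)(0.4350+0.3300) + (1/10)(0.5470+0.4350) + (1/10)(0.6660+0.5470) + (1/10)(0.8030+0.6660) + (1/10)(1.0000+0.8030)
  = 0.0036 + 0.0116 + 0.0211 + 0.0361 + 0.0560 + 0.0765 + 0.0982 + 0.1213 + 0.1469 + 0.1803 = 0.7516
G = 1 − 0.7516 = 0.2484

0.248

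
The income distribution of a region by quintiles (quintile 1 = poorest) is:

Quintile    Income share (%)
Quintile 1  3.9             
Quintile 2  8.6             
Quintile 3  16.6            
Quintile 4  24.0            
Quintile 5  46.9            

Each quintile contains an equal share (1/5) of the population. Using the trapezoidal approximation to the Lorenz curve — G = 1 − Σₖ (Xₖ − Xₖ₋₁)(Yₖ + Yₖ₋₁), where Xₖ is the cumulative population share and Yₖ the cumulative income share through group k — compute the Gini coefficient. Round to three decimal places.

Cumulative income shares Yₖ: 0.0390, 0.1250, 0.2910, 0.5310, 1.0000
Σ (Xₖ−Xₖ₋₁)(Yₖ+Yₖ₋₁) = (1/5)(0.0390+0.0000) + (1/5)(0.1250+0.0390) + (1/5)(0.2910+0.1250) + (1/5)(0.5310+0.2910) + (1/5)(1.0000+0.5310)
  = 0.0078 + 0.0328 + 0.0832 + 0.1644 + 0.3062 = 0.5944
G = 1 − 0.5944 = 0.4056

0.406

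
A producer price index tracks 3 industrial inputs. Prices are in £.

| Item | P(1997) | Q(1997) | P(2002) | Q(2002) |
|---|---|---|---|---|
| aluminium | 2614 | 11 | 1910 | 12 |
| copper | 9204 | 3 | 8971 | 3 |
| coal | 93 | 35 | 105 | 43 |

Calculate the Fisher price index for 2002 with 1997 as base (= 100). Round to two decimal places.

86.42

Laspeyres component (base-period weights):
ΣP(2002)Q(1997) = 1910×11 + 8971×3 + 105×35 = 21010 + 26913 + 3675 = 51598
ΣP(1997)Q(1997) = 2614×11 + 9204×3 + 93×35 = 28754 + 27612 + 3255 = 59621
L = 51598 / 59621 × 100 = 86.5433
Paasche component (current-period weights):
ΣP(2002)Q(2002) = 1910×12 + 8971×3 + 105×43 = 22920 + 26913 + 4515 = 54348
ΣP(1997)Q(2002) = 2614×12 + 9204×3 + 93×43 = 31368 + 27612 + 3999 = 62979
P = 54348 / 62979 × 100 = 86.2954
Fisher = √(L × P) = √(86.5433 × 86.2954) = 86.4193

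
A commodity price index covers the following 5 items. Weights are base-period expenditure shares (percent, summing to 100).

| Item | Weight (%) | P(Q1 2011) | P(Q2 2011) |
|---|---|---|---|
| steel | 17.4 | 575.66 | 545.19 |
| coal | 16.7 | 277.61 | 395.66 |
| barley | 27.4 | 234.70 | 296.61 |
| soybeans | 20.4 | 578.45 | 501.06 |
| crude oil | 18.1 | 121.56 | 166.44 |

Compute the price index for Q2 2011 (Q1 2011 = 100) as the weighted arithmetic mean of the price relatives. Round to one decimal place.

steel: 17.4 × (545.19/575.66) = 17.4 × 0.947069 = 16.4790
coal: 16.7 × (395.66/277.61) = 16.7 × 1.425237 = 23.8015
barley: 27.4 × (296.61/234.70) = 27.4 × 1.263784 = 34.6277
soybeans: 20.4 × (501.06/578.45) = 20.4 × 0.866211 = 17.6707
crude oil: 18.1 × (166.44/121.56) = 18.1 × 1.369200 = 24.7825
Index = Σ wᵢ·(p₁ᵢ/p₀ᵢ) = 16.4790 + 23.8015 + 34.6277 + 17.6707 + 24.7825 = 117.3614

117.4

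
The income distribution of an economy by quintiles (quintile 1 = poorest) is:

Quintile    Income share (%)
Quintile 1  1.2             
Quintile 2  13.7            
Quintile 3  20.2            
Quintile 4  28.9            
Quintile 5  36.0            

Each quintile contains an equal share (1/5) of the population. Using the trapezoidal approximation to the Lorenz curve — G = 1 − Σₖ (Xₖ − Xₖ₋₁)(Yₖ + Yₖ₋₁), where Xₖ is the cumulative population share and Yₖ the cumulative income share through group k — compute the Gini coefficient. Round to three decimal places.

Cumulative income shares Yₖ: 0.0120, 0.1490, 0.3510, 0.6400, 1.0000
Σ (Xₖ−Xₖ₋₁)(Yₖ+Yₖ₋₁) = (1/5)(0.0120+0.0000) + (1/5)(0.1490+0.0120) + (1/5)(0.3510+0.1490) + (1/5)(0.6400+0.3510) + (1/5)(1.0000+0.6400)
  = 0.0024 + 0.0322 + 0.1000 + 0.1982 + 0.3280 = 0.6608
G = 1 − 0.6608 = 0.3392

0.339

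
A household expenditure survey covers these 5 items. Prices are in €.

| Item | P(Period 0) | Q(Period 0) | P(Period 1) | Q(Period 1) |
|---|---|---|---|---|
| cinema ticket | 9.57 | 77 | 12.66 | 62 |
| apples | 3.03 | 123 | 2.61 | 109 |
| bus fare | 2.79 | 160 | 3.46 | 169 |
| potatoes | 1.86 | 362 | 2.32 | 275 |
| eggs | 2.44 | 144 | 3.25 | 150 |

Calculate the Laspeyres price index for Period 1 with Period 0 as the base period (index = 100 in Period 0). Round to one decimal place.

Laspeyres price index uses base-period quantities as weights.
ΣP(Period 1)·Q(Period 0) = 12.66×77 + 2.61×123 + 3.46×160 + 2.32×362 + 3.25×144 = 974.82 + 321.03 + 553.6 + 839.84 + 468 = 3157.29
ΣP(Period 0)·Q(Period 0) = 9.57×77 + 3.03×123 + 2.79×160 + 1.86×362 + 2.44×144 = 736.89 + 372.69 + 446.4 + 673.32 + 351.36 = 2580.66
Index = 3157.29 / 2580.66 × 100 = 122.3443

122.3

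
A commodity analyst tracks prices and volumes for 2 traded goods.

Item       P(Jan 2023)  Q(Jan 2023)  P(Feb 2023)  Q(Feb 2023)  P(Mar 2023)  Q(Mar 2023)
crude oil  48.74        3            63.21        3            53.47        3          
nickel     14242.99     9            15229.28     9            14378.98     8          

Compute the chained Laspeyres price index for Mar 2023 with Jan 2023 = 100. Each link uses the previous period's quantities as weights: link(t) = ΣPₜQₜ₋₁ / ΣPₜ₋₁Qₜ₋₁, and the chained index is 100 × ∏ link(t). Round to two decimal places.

Link Jan 2023→Feb 2023:
ΣP(Feb 2023)Q(Jan 2023) = 63.21×3 + 15229.28×9 = 189.63 + 137063.52 = 137253.15
ΣP(Jan 2023)Q(Jan 2023) = 48.74×3 + 14242.99×9 = 146.22 + 128186.91 = 128333.13
link = 137253.15/128333.13 = 1.069507
Link Feb 2023→Mar 2023:
ΣP(Mar 2023)Q(Feb 2023) = 53.47×3 + 14378.98×9 = 160.41 + 129410.82 = 129571.23
ΣP(Feb 2023)Q(Feb 2023) = 63.21×3 + 15229.28×9 = 189.63 + 137063.52 = 137253.15
link = 129571.23/137253.15 = 0.944031
Chained index = 100 × 1.069507 × 0.944031 = 100.9648

100.96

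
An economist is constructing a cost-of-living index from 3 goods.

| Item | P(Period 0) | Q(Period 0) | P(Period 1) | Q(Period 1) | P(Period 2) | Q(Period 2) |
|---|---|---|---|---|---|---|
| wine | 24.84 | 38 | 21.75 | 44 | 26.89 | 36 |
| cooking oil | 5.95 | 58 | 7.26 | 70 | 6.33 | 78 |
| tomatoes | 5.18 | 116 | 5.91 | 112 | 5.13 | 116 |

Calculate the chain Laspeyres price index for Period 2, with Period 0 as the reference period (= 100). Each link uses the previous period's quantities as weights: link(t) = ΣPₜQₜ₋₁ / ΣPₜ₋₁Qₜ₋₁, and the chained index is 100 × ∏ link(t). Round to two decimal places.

105.83

Link Period 0→Period 1:
ΣP(Period 1)Q(Period 0) = 21.75×38 + 7.26×58 + 5.91×116 = 826.5 + 421.08 + 685.56 = 1933.14
ΣP(Period 0)Q(Period 0) = 24.84×38 + 5.95×58 + 5.18×116 = 943.92 + 345.1 + 600.88 = 1889.9
link = 1933.14/1889.9 = 1.022880
Link Period 1→Period 2:
ΣP(Period 2)Q(Period 1) = 26.89×44 + 6.33×70 + 5.13×112 = 1183.16 + 443.1 + 574.56 = 2200.82
ΣP(Period 1)Q(Period 1) = 21.75×44 + 7.26×70 + 5.91×112 = 957 + 508.2 + 661.92 = 2127.12
link = 2200.82/2127.12 = 1.034648
Chained index = 100 × 1.022880 × 1.034648 = 105.8320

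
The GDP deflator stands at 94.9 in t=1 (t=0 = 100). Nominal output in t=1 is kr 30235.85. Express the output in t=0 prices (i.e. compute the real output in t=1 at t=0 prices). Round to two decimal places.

Real = Nominal ÷ (Index/100) = 30235.85 ÷ (94.9/100)
     = 30235.85 ÷ 0.949 = 31860.7482

31860.75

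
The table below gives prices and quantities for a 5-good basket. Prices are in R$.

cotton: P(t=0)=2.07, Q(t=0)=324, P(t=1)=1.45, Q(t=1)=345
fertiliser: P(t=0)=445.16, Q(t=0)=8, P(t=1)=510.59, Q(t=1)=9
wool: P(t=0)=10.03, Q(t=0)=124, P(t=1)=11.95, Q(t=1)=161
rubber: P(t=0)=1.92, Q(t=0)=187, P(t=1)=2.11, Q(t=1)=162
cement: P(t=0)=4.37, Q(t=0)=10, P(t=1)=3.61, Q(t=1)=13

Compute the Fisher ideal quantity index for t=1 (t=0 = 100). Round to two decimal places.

114.29

Laspeyres component (base-period weights):
ΣP(t=0)Q(t=1) = 2.07×345 + 445.16×9 + 10.03×161 + 1.92×162 + 4.37×13 = 714.15 + 4006.44 + 1614.83 + 311.04 + 56.81 = 6703.27
ΣP(t=0)Q(t=0) = 2.07×324 + 445.16×8 + 10.03×124 + 1.92×187 + 4.37×10 = 670.68 + 3561.28 + 1243.72 + 359.04 + 43.7 = 5878.42
L = 6703.27 / 5878.42 × 100 = 114.0318
Paasche component (current-period weights):
ΣP(t=1)Q(t=1) = 1.45×345 + 510.59×9 + 11.95×161 + 2.11×162 + 3.61×13 = 500.25 + 4595.31 + 1923.95 + 341.82 + 46.93 = 7408.26
ΣP(t=1)Q(t=0) = 1.45×324 + 510.59×8 + 11.95×124 + 2.11×187 + 3.61×10 = 469.8 + 4084.72 + 1481.8 + 394.57 + 36.1 = 6466.99
P = 7408.26 / 6466.99 × 100 = 114.5550
Fisher = √(L × P) = √(114.0318 × 114.5550) = 114.2931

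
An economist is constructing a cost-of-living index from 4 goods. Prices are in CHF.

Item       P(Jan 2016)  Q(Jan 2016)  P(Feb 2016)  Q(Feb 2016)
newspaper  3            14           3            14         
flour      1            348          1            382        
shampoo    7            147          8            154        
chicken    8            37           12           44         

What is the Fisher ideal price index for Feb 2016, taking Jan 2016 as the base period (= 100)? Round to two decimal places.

117.50

Laspeyres component (base-period weights):
ΣP(Feb 2016)Q(Jan 2016) = 3×14 + 1×348 + 8×147 + 12×37 = 42 + 348 + 1176 + 444 = 2010
ΣP(Jan 2016)Q(Jan 2016) = 3×14 + 1×348 + 7×147 + 8×37 = 42 + 348 + 1029 + 296 = 1715
L = 2010 / 1715 × 100 = 117.2012
Paasche component (current-period weights):
ΣP(Feb 2016)Q(Feb 2016) = 3×14 + 1×382 + 8×154 + 12×44 = 42 + 382 + 1232 + 528 = 2184
ΣP(Jan 2016)Q(Feb 2016) = 3×14 + 1×382 + 7×154 + 8×44 = 42 + 382 + 1078 + 352 = 1854
P = 2184 / 1854 × 100 = 117.7994
Fisher = √(L × P) = √(117.2012 × 117.7994) = 117.4999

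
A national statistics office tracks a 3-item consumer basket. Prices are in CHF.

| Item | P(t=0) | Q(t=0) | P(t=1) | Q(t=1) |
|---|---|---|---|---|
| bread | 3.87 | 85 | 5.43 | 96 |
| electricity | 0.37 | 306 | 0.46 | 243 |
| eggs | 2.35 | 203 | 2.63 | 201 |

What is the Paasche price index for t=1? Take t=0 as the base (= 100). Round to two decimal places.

124.41

Paasche price index uses current-period quantities as weights.
ΣP(t=1)·Q(t=1) = 5.43×96 + 0.46×243 + 2.63×201 = 521.28 + 111.78 + 528.63 = 1161.69
ΣP(t=0)·Q(t=1) = 3.87×96 + 0.37×243 + 2.35×201 = 371.52 + 89.91 + 472.35 = 933.78
Index = 1161.69 / 933.78 × 100 = 124.4072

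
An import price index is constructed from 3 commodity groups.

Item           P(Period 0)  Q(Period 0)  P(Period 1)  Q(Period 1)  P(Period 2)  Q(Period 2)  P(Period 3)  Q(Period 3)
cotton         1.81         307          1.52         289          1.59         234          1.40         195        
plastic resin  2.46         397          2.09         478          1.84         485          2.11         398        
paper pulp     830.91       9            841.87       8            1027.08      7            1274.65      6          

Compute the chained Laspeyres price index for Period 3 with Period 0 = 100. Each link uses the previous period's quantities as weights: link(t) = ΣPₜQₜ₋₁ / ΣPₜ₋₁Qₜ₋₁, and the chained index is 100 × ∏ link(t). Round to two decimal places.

139.91

Link Period 0→Period 1:
ΣP(Period 1)Q(Period 0) = 1.52×307 + 2.09×397 + 841.87×9 = 466.64 + 829.73 + 7576.83 = 8873.2
ΣP(Period 0)Q(Period 0) = 1.81×307 + 2.46×397 + 830.91×9 = 555.67 + 976.62 + 7478.19 = 9010.48
link = 8873.2/9010.48 = 0.984764
Link Period 1→Period 2:
ΣP(Period 2)Q(Period 1) = 1.59×289 + 1.84×478 + 1027.08×8 = 459.51 + 879.52 + 8216.64 = 9555.67
ΣP(Period 1)Q(Period 1) = 1.52×289 + 2.09×478 + 841.87×8 = 439.28 + 999.02 + 6734.96 = 8173.26
link = 9555.67/8173.26 = 1.169138
Link Period 2→Period 3:
ΣP(Period 3)Q(Period 2) = 1.40×234 + 2.11×485 + 1274.65×7 = 327.6 + 1023.35 + 8922.55 = 10273.5
ΣP(Period 2)Q(Period 2) = 1.59×234 + 1.84×485 + 1027.08×7 = 372.06 + 892.4 + 7189.56 = 8454.02
link = 10273.5/8454.02 = 1.215221
Chained index = 100 × 0.984764 × 1.169138 × 1.215221 = 139.9115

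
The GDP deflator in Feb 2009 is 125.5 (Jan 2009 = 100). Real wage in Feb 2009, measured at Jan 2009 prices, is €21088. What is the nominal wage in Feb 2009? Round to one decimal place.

26465.4

Nominal = Real × (Index/100) = 21088 × (125.5/100)
        = 21088 × 1.255 = 26465.4400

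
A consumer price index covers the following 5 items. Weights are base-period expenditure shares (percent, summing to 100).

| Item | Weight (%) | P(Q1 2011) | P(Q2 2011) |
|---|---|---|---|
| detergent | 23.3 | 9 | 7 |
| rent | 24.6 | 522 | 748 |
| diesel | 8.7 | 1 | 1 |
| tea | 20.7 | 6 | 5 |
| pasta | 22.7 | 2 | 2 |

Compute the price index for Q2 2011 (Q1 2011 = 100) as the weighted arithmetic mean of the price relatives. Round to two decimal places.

detergent: 23.3 × (7/9) = 23.3 × 0.777778 = 18.1222
rent: 24.6 × (748/522) = 24.6 × 1.432950 = 35.2506
diesel: 8.7 × (1/1) = 8.7 × 1.000000 = 8.7000
tea: 20.7 × (5/6) = 20.7 × 0.833333 = 17.2500
pasta: 22.7 × (2/2) = 22.7 × 1.000000 = 22.7000
Index = Σ wᵢ·(p₁ᵢ/p₀ᵢ) = 18.1222 + 35.2506 + 8.7000 + 17.2500 + 22.7000 = 102.0228

102.02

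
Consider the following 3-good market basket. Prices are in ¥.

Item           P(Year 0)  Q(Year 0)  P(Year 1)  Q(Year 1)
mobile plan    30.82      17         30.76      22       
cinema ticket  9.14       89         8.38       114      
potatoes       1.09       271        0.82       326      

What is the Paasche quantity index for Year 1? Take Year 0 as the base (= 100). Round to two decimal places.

127.39

Paasche quantity index uses current-period prices as weights.
ΣP(Year 1)·Q(Year 1) = 30.76×22 + 8.38×114 + 0.82×326 = 676.72 + 955.32 + 267.32 = 1899.36
ΣP(Year 1)·Q(Year 0) = 30.76×17 + 8.38×89 + 0.82×271 = 522.92 + 745.82 + 222.22 = 1490.96
Index = 1899.36 / 1490.96 × 100 = 127.3917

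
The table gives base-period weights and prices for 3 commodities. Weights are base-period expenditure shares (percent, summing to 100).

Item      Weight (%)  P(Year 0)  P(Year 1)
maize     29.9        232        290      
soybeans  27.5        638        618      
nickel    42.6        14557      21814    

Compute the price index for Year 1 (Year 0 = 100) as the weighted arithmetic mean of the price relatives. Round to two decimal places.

maize: 29.9 × (290/232) = 29.9 × 1.250000 = 37.3750
soybeans: 27.5 × (618/638) = 27.5 × 0.968652 = 26.6379
nickel: 42.6 × (21814/14557) = 42.6 × 1.498523 = 63.8371
Index = Σ wᵢ·(p₁ᵢ/p₀ᵢ) = 37.3750 + 26.6379 + 63.8371 = 127.8500

127.85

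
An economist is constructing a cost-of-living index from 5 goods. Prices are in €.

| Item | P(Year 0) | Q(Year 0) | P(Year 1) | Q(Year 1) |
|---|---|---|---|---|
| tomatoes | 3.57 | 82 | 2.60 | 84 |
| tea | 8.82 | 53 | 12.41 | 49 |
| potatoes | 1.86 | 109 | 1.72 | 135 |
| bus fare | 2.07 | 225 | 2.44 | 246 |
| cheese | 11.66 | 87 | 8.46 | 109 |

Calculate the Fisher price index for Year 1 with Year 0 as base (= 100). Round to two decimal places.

Laspeyres component (base-period weights):
ΣP(Year 1)Q(Year 0) = 2.60×82 + 12.41×53 + 1.72×109 + 2.44×225 + 8.46×87 = 213.2 + 657.73 + 187.48 + 549 + 736.02 = 2343.43
ΣP(Year 0)Q(Year 0) = 3.57×82 + 8.82×53 + 1.86×109 + 2.07×225 + 11.66×87 = 292.74 + 467.46 + 202.74 + 465.75 + 1014.42 = 2443.11
L = 2343.43 / 2443.11 × 100 = 95.9200
Paasche component (current-period weights):
ΣP(Year 1)Q(Year 1) = 2.60×84 + 12.41×49 + 1.72×135 + 2.44×246 + 8.46×109 = 218.4 + 608.09 + 232.2 + 600.24 + 922.14 = 2581.07
ΣP(Year 0)Q(Year 1) = 3.57×84 + 8.82×49 + 1.86×135 + 2.07×246 + 11.66×109 = 299.88 + 432.18 + 251.1 + 509.22 + 1270.94 = 2763.32
P = 2581.07 / 2763.32 × 100 = 93.4047
Fisher = √(L × P) = √(95.9200 × 93.4047) = 94.6540

94.65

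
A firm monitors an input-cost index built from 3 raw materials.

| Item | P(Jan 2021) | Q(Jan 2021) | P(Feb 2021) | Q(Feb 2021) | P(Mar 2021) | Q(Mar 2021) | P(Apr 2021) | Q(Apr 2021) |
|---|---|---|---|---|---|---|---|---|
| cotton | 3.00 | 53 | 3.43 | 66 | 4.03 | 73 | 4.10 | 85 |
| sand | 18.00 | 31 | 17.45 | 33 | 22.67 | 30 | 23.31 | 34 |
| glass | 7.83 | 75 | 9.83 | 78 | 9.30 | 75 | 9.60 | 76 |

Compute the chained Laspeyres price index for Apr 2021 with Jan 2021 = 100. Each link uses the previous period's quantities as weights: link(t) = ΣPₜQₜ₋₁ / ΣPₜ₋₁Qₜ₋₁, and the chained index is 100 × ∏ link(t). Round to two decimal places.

Link Jan 2021→Feb 2021:
ΣP(Feb 2021)Q(Jan 2021) = 3.43×53 + 17.45×31 + 9.83×75 = 181.79 + 540.95 + 737.25 = 1459.99
ΣP(Jan 2021)Q(Jan 2021) = 3.00×53 + 18.00×31 + 7.83×75 = 159 + 558 + 587.25 = 1304.25
link = 1459.99/1304.25 = 1.119410
Link Feb 2021→Mar 2021:
ΣP(Mar 2021)Q(Feb 2021) = 4.03×66 + 22.67×33 + 9.30×78 = 265.98 + 748.11 + 725.4 = 1739.49
ΣP(Feb 2021)Q(Feb 2021) = 3.43×66 + 17.45×33 + 9.83×78 = 226.38 + 575.85 + 766.74 = 1568.97
link = 1739.49/1568.97 = 1.108683
Link Mar 2021→Apr 2021:
ΣP(Apr 2021)Q(Mar 2021) = 4.10×73 + 23.31×30 + 9.60×75 = 299.3 + 699.3 + 720 = 1718.6
ΣP(Mar 2021)Q(Mar 2021) = 4.03×73 + 22.67×30 + 9.30×75 = 294.19 + 680.1 + 697.5 = 1671.79
link = 1718.6/1671.79 = 1.028000
Chained index = 100 × 1.119410 × 1.108683 × 1.028000 = 127.5820

127.58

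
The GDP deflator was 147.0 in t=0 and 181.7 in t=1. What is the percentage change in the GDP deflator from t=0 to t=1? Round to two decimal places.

Change = (181.7 − 147.0) / 147.0 × 100
       = 34.7 / 147.0 × 100 = 23.6054%

23.61%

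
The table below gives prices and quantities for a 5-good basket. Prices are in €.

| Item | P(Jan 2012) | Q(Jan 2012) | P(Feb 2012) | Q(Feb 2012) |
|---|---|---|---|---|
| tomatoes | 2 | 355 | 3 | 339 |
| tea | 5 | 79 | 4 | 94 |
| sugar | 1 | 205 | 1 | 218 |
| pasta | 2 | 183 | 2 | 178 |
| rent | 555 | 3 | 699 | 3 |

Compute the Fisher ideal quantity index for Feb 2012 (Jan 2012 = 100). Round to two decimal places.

Laspeyres component (base-period weights):
ΣP(Jan 2012)Q(Feb 2012) = 2×339 + 5×94 + 1×218 + 2×178 + 555×3 = 678 + 470 + 218 + 356 + 1665 = 3387
ΣP(Jan 2012)Q(Jan 2012) = 2×355 + 5×79 + 1×205 + 2×183 + 555×3 = 710 + 395 + 205 + 366 + 1665 = 3341
L = 3387 / 3341 × 100 = 101.3768
Paasche component (current-period weights):
ΣP(Feb 2012)Q(Feb 2012) = 3×339 + 4×94 + 1×218 + 2×178 + 699×3 = 1017 + 376 + 218 + 356 + 2097 = 4064
ΣP(Feb 2012)Q(Jan 2012) = 3×355 + 4×79 + 1×205 + 2×183 + 699×3 = 1065 + 316 + 205 + 366 + 2097 = 4049
P = 4064 / 4049 × 100 = 100.3705
Fisher = √(L × P) = √(101.3768 × 100.3705) = 100.8724

100.87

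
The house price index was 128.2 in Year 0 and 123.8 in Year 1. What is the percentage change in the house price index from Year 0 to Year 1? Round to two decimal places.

Change = (123.8 − 128.2) / 128.2 × 100
       = -4.4 / 128.2 × 100 = -3.4321%

-3.43%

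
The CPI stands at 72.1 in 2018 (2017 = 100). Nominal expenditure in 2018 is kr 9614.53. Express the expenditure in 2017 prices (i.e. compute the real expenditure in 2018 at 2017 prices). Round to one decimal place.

Real = Nominal ÷ (Index/100) = 9614.53 ÷ (72.1/100)
     = 9614.53 ÷ 0.721 = 13334.9931

13335.0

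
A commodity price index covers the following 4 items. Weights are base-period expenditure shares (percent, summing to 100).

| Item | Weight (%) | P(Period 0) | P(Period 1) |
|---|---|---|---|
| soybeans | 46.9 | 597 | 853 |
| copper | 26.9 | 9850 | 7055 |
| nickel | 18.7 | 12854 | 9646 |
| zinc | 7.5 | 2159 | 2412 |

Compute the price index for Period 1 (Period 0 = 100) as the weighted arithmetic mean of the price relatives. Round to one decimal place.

108.7

soybeans: 46.9 × (853/597) = 46.9 × 1.428811 = 67.0112
copper: 26.9 × (7055/9850) = 26.9 × 0.716244 = 19.2670
nickel: 18.7 × (9646/12854) = 18.7 × 0.750428 = 14.0330
zinc: 7.5 × (2412/2159) = 7.5 × 1.117184 = 8.3789
Index = Σ wᵢ·(p₁ᵢ/p₀ᵢ) = 67.0112 + 19.2670 + 14.0330 + 8.3789 = 108.6901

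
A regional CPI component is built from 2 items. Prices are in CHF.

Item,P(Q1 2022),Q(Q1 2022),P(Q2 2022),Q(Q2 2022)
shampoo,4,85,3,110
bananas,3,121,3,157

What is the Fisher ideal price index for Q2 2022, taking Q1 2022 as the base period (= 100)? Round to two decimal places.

Laspeyres component (base-period weights):
ΣP(Q2 2022)Q(Q1 2022) = 3×85 + 3×121 = 255 + 363 = 618
ΣP(Q1 2022)Q(Q1 2022) = 4×85 + 3×121 = 340 + 363 = 703
L = 618 / 703 × 100 = 87.9090
Paasche component (current-period weights):
ΣP(Q2 2022)Q(Q2 2022) = 3×110 + 3×157 = 330 + 471 = 801
ΣP(Q1 2022)Q(Q2 2022) = 4×110 + 3×157 = 440 + 471 = 911
P = 801 / 911 × 100 = 87.9254
Fisher = √(L × P) = √(87.9090 × 87.9254) = 87.9172

87.92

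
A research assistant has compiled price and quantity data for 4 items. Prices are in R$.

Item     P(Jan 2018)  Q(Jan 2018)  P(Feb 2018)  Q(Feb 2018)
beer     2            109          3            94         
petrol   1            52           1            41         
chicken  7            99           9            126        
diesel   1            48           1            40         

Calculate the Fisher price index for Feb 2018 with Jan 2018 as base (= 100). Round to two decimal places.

130.21

Laspeyres component (base-period weights):
ΣP(Feb 2018)Q(Jan 2018) = 3×109 + 1×52 + 9×99 + 1×48 = 327 + 52 + 891 + 48 = 1318
ΣP(Jan 2018)Q(Jan 2018) = 2×109 + 1×52 + 7×99 + 1×48 = 218 + 52 + 693 + 48 = 1011
L = 1318 / 1011 × 100 = 130.3660
Paasche component (current-period weights):
ΣP(Feb 2018)Q(Feb 2018) = 3×94 + 1×41 + 9×126 + 1×40 = 282 + 41 + 1134 + 40 = 1497
ΣP(Jan 2018)Q(Feb 2018) = 2×94 + 1×41 + 7×126 + 1×40 = 188 + 41 + 882 + 40 = 1151
P = 1497 / 1151 × 100 = 130.0608
Fisher = √(L × P) = √(130.3660 × 130.0608) = 130.2133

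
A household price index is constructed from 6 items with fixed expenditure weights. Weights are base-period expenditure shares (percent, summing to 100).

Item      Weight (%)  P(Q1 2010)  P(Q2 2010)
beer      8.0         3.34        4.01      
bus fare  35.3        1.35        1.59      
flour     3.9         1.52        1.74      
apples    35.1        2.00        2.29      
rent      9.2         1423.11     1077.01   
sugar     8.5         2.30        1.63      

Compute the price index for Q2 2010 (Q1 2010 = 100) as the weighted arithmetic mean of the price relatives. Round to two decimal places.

108.82

beer: 8.0 × (4.01/3.34) = 8.0 × 1.200599 = 9.6048
bus fare: 35.3 × (1.59/1.35) = 35.3 × 1.177778 = 41.5756
flour: 3.9 × (1.74/1.52) = 3.9 × 1.144737 = 4.4645
apples: 35.1 × (2.29/2.00) = 35.1 × 1.145000 = 40.1895
rent: 9.2 × (1077.01/1423.11) = 9.2 × 0.756800 = 6.9626
sugar: 8.5 × (1.63/2.30) = 8.5 × 0.708696 = 6.0239
Index = Σ wᵢ·(p₁ᵢ/p₀ᵢ) = 9.6048 + 41.5756 + 4.4645 + 40.1895 + 6.9626 + 6.0239 = 108.8208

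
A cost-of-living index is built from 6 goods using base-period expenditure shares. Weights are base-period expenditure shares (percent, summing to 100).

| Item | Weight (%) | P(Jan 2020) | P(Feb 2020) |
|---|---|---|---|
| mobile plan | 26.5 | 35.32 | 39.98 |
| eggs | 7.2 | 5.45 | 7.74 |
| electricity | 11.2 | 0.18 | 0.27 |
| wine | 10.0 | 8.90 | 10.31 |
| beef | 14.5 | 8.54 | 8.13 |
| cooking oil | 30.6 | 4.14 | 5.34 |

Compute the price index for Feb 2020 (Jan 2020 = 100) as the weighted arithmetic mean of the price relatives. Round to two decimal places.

121.88

mobile plan: 26.5 × (39.98/35.32) = 26.5 × 1.131937 = 29.9963
eggs: 7.2 × (7.74/5.45) = 7.2 × 1.420183 = 10.2253
electricity: 11.2 × (0.27/0.18) = 11.2 × 1.500000 = 16.8000
wine: 10.0 × (10.31/8.90) = 10.0 × 1.158427 = 11.5843
beef: 14.5 × (8.13/8.54) = 14.5 × 0.951991 = 13.8039
cooking oil: 30.6 × (5.34/4.14) = 30.6 × 1.289855 = 39.4696
Index = Σ wᵢ·(p₁ᵢ/p₀ᵢ) = 29.9963 + 10.2253 + 16.8000 + 11.5843 + 13.8039 + 39.4696 = 121.8793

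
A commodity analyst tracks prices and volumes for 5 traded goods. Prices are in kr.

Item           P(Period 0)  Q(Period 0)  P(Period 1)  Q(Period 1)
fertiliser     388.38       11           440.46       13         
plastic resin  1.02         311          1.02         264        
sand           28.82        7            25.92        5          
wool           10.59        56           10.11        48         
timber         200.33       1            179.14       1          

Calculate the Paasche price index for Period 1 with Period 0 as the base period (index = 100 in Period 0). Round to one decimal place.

Paasche price index uses current-period quantities as weights.
ΣP(Period 1)·Q(Period 1) = 440.46×13 + 1.02×264 + 25.92×5 + 10.11×48 + 179.14×1 = 5725.98 + 269.28 + 129.6 + 485.28 + 179.14 = 6789.28
ΣP(Period 0)·Q(Period 1) = 388.38×13 + 1.02×264 + 28.82×5 + 10.59×48 + 200.33×1 = 5048.94 + 269.28 + 144.1 + 508.32 + 200.33 = 6170.97
Index = 6789.28 / 6170.97 × 100 = 110.0197

110.0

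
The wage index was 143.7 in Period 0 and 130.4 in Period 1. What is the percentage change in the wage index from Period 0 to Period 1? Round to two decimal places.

Change = (130.4 − 143.7) / 143.7 × 100
       = -13.3 / 143.7 × 100 = -9.2554%

-9.26%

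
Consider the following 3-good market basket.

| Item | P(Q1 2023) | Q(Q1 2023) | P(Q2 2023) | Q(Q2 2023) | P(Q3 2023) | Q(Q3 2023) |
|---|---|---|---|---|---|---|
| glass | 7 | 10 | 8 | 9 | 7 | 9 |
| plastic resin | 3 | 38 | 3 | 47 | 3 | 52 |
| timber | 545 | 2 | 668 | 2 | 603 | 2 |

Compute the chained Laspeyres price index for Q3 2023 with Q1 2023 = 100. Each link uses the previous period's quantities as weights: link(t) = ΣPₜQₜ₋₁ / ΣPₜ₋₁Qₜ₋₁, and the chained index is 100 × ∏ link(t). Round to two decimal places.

Link Q1 2023→Q2 2023:
ΣP(Q2 2023)Q(Q1 2023) = 8×10 + 3×38 + 668×2 = 80 + 114 + 1336 = 1530
ΣP(Q1 2023)Q(Q1 2023) = 7×10 + 3×38 + 545×2 = 70 + 114 + 1090 = 1274
link = 1530/1274 = 1.200942
Link Q2 2023→Q3 2023:
ΣP(Q3 2023)Q(Q2 2023) = 7×9 + 3×47 + 603×2 = 63 + 141 + 1206 = 1410
ΣP(Q2 2023)Q(Q2 2023) = 8×9 + 3×47 + 668×2 = 72 + 141 + 1336 = 1549
link = 1410/1549 = 0.910265
Chained index = 100 × 1.200942 × 0.910265 = 109.3175

109.32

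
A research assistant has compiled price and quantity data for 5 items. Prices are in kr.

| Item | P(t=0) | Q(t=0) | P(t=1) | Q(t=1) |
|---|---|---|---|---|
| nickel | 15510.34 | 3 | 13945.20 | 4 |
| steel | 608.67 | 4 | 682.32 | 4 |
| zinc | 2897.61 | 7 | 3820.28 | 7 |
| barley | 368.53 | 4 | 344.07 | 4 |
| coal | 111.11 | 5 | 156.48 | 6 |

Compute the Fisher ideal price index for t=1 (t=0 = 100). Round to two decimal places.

101.91

Laspeyres component (base-period weights):
ΣP(t=1)Q(t=0) = 13945.20×3 + 682.32×4 + 3820.28×7 + 344.07×4 + 156.48×5 = 41835.6 + 2729.28 + 26741.96 + 1376.28 + 782.4 = 73465.52
ΣP(t=0)Q(t=0) = 15510.34×3 + 608.67×4 + 2897.61×7 + 368.53×4 + 111.11×5 = 46531.02 + 2434.68 + 20283.27 + 1474.12 + 555.55 = 71278.64
L = 73465.52 / 71278.64 × 100 = 103.0681
Paasche component (current-period weights):
ΣP(t=1)Q(t=1) = 13945.20×4 + 682.32×4 + 3820.28×7 + 344.07×4 + 156.48×6 = 55780.8 + 2729.28 + 26741.96 + 1376.28 + 938.88 = 87567.2
ΣP(t=0)Q(t=1) = 15510.34×4 + 608.67×4 + 2897.61×7 + 368.53×4 + 111.11×6 = 62041.36 + 2434.68 + 20283.27 + 1474.12 + 666.66 = 86900.09
P = 87567.2 / 86900.09 × 100 = 100.7677
Fisher = √(L × P) = √(103.0681 × 100.7677) = 101.9114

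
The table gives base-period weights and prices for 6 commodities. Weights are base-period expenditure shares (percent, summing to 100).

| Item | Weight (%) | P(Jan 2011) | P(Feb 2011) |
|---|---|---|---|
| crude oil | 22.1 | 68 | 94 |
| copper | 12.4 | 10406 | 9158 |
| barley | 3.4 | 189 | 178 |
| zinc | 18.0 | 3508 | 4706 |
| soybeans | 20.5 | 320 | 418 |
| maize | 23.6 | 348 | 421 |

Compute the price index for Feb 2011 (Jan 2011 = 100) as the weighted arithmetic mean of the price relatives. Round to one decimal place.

124.1

crude oil: 22.1 × (94/68) = 22.1 × 1.382353 = 30.5500
copper: 12.4 × (9158/10406) = 12.4 × 0.880069 = 10.9129
barley: 3.4 × (178/189) = 3.4 × 0.941799 = 3.2021
zinc: 18.0 × (4706/3508) = 18.0 × 1.341505 = 24.1471
soybeans: 20.5 × (418/320) = 20.5 × 1.306250 = 26.7781
maize: 23.6 × (421/348) = 23.6 × 1.209770 = 28.5506
Index = Σ wᵢ·(p₁ᵢ/p₀ᵢ) = 30.5500 + 10.9129 + 3.2021 + 24.1471 + 26.7781 + 28.5506 = 124.1408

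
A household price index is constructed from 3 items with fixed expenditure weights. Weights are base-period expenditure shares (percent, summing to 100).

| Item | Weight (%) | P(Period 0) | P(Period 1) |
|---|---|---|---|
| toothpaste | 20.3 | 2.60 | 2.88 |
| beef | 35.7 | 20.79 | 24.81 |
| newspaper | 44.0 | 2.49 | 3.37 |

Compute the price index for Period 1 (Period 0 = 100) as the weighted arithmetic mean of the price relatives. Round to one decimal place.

124.6

toothpaste: 20.3 × (2.88/2.60) = 20.3 × 1.107692 = 22.4862
beef: 35.7 × (24.81/20.79) = 35.7 × 1.193362 = 42.6030
newspaper: 44.0 × (3.37/2.49) = 44.0 × 1.353414 = 59.5502
Index = Σ wᵢ·(p₁ᵢ/p₀ᵢ) = 22.4862 + 42.6030 + 59.5502 = 124.6394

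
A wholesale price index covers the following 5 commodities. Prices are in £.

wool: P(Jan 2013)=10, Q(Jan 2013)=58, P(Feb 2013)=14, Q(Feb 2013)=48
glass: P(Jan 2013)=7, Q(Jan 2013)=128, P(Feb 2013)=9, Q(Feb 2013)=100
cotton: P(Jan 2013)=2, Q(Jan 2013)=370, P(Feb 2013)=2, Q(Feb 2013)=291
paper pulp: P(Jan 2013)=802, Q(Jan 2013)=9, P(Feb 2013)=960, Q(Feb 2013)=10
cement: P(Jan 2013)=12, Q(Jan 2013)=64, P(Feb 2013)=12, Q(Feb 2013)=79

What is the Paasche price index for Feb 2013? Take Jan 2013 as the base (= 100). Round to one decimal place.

Paasche price index uses current-period quantities as weights.
ΣP(Feb 2013)·Q(Feb 2013) = 14×48 + 9×100 + 2×291 + 960×10 + 12×79 = 672 + 900 + 582 + 9600 + 948 = 12702
ΣP(Jan 2013)·Q(Feb 2013) = 10×48 + 7×100 + 2×291 + 802×10 + 12×79 = 480 + 700 + 582 + 8020 + 948 = 10730
Index = 12702 / 10730 × 100 = 118.3784

118.4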